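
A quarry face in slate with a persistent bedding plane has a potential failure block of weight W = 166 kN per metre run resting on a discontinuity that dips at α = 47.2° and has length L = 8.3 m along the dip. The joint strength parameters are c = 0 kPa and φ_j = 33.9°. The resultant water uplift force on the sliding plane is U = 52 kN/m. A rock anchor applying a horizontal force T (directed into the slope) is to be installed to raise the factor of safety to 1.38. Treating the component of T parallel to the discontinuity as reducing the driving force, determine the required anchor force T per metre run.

T = 89 kN/m

Resolving forces along and normal to the sliding plane, with the horizontal anchor force T adding T·sinα to the effective normal force and T·cosα acting up the plane against the driving force:
FS = [cL + (W cosα − U + T sinα) tanφ_j] / [W sinα − T cosα]
Without the anchor: N' = 60.8 kN/m, driving T_d = 121.8 kN/m, resisting R = 0·8.3 + 60.8·tan33.9° = 40.8 kN/m, FS = 0.34.
Setting FS = 1.38 and solving for T:
1.38·(121.8 − T cos47.2°) = 40.8 + T sin47.2°·tan33.9°
T·(sin47.2°·tan33.9° + 1.38·cos47.2°) = 1.38·121.8 − 40.8
T·(0.7337·0.6720 + 1.38·0.6794) = 168.1 − 40.8 = 127.2
T·1.4307 = 127.2
T = 88.9 kN/m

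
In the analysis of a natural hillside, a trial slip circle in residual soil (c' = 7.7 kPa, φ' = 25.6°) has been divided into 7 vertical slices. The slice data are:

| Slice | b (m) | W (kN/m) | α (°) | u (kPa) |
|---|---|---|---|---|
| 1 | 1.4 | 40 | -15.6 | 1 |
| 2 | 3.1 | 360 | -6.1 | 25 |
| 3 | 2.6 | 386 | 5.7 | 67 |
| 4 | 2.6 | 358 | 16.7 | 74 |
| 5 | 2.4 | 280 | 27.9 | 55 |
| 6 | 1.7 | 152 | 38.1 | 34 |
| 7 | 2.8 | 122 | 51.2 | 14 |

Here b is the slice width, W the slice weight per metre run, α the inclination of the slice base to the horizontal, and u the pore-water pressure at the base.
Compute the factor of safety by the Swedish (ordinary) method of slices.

FS = 1.32

Ordinary method of slices: FS = Σ[c'·Δl_i + (W_i cosα_i − u_i·Δl_i)·tanφ'] / Σ W_i sinα_i, with Δl_i = b_i / cosα_i.
Slice 1: Δl = 1.4/cos(-15.6°) = 1.454 m; N'_1 = 40·cos(-15.6°) − 1·1.454 = 37.1; c'Δl = 11.19; W sinα = -10.8
Slice 2: Δl = 3.1/cos(-6.1°) = 3.118 m; N'_2 = 360·cos(-6.1°) − 25·3.118 = 280.0; c'Δl = 24.01; W sinα = -38.3
Slice 3: Δl = 2.6/cos5.7° = 2.613 m; N'_3 = 386·cos5.7° − 67·2.613 = 209.0; c'Δl = 20.12; W sinα = 38.3
Slice 4: Δl = 2.6/cos16.7° = 2.714 m; N'_4 = 358·cos16.7° − 74·2.714 = 142.0; c'Δl = 20.90; W sinα = 102.9
Slice 5: Δl = 2.4/cos27.9° = 2.716 m; N'_5 = 280·cos27.9° − 55·2.716 = 98.1; c'Δl = 20.91; W sinα = 131.0
Slice 6: Δl = 1.7/cos38.1° = 2.160 m; N'_6 = 152·cos38.1° − 34·2.160 = 46.2; c'Δl = 16.63; W sinα = 93.8
Slice 7: Δl = 2.8/cos51.2° = 4.469 m; N'_7 = 122·cos51.2° − 14·4.469 = 13.9; c'Δl = 34.41; W sinα = 95.1
Σc'Δl = 148.2 kN/m; ΣN' = 826.3 kN/m; ΣW sinα = 412.1 kN/m
Resisting = 148.2 + 826.3·tan25.6° = 148.2 + 395.9 = 544.1 kN/m
FS = 544.1 / 412.1 = 1.320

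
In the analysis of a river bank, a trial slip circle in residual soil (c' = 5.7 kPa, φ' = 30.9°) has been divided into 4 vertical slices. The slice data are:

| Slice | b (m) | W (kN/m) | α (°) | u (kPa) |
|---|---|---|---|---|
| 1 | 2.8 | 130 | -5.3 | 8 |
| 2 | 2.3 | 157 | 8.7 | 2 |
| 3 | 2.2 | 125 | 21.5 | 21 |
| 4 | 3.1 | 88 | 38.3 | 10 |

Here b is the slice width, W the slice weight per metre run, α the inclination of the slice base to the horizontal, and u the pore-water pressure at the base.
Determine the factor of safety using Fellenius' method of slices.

FS = 2.47

Ordinary method of slices: FS = Σ[c'·Δl_i + (W_i cosα_i − u_i·Δl_i)·tanφ'] / Σ W_i sinα_i, with Δl_i = b_i / cosα_i.
Slice 1: Δl = 2.8/cos(-5.3°) = 2.812 m; N'_1 = 130·cos(-5.3°) − 8·2.812 = 106.9; c'Δl = 16.03; W sinα = -12.0
Slice 2: Δl = 2.3/cos8.7° = 2.327 m; N'_2 = 157·cos8.7° − 2·2.327 = 150.5; c'Δl = 13.26; W sinα = 23.7
Slice 3: Δl = 2.2/cos21.5° = 2.365 m; N'_3 = 125·cos21.5° − 21·2.365 = 66.6; c'Δl = 13.48; W sinα = 45.8
Slice 4: Δl = 3.1/cos38.3° = 3.950 m; N'_4 = 88·cos38.3° − 10·3.950 = 29.6; c'Δl = 22.52; W sinα = 54.5
Σc'Δl = 65.3 kN/m; ΣN' = 353.7 kN/m; ΣW sinα = 112.1 kN/m
Resisting = 65.3 + 353.7·tan30.9° = 65.3 + 211.7 = 277.0 kN/m
FS = 277.0 / 112.1 = 2.471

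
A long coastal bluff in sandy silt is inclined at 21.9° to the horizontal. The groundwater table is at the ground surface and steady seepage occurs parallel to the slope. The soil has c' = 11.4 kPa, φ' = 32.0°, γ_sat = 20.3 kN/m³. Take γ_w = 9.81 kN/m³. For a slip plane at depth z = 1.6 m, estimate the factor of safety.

With seepage parallel to the slope and the water table at the surface, the effective normal stress on the slip plane uses the buoyant unit weight γ' = γ_sat − γ_w while the driving shear stress uses γ_sat:
FS = [c' + γ' z cos²β tanφ'] / [γ_sat z sinβ cosβ]
γ' = 20.3 − 9.81 = 10.49 kN/m³
Numerator = 11.4 + 10.49·1.6·cos²21.9°·tan32.0° = 11.4 + 10.49·1.6·0.8609·0.6249 = 20.429 kPa
Denominator = 20.3·1.6·sin21.9°·cos21.9° = 20.3·1.6·0.3730·0.9278 = 11.240 kPa
FS = 20.429 / 11.240 = 1.817

FS = 1.82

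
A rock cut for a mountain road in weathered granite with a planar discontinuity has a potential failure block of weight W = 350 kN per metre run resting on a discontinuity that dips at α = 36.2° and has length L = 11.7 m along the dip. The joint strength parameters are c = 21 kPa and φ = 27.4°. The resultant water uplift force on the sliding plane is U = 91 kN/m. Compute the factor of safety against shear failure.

FS = 1.67

Resolving the block weight along and normal to the plane and applying the Mohr–Coulomb strength on the joint:
N' = W cosα − U = 350·cos36.2° − 91 = 191.4 kN/m
Driving force T = W sinα = 350·sin36.2° = 206.7 kN/m
Resisting force R = c·L + N'·tanφ = 21·11.7 + 191.4·tan27.4° = 245.7 + 99.2 = 344.9 kN/m
FS = R / T = 344.9 / 206.7 = 1.669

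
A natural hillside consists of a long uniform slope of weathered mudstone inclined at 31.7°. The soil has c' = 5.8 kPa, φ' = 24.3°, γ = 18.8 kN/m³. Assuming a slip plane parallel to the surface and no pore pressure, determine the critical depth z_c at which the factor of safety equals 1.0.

z_c = 2.57 m

Setting FS = 1.00 in FS = [c' + γz cos²β tanφ'] / [γz sinβ cosβ] and solving for z:
z = c' / [γ cosβ (FS·sinβ − cosβ·tanφ')]
  = 5.8 / [18.8·cos31.7°·(1.00·sin31.7° − cos31.7°·tan24.3°)]
  = 5.8 / [18.8·0.8508·(1.00·0.5255 − 0.8508·0.4515)]
  = 5.8 / 2.2604 = 2.566 m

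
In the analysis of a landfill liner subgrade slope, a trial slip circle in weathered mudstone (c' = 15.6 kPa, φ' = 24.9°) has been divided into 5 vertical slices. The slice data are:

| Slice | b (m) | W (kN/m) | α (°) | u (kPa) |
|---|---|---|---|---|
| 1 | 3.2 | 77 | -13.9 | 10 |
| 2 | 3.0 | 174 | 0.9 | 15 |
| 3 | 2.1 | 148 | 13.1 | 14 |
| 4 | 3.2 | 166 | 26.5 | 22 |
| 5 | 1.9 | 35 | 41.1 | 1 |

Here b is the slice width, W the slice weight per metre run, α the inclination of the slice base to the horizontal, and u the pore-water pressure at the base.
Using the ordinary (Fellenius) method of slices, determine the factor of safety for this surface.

FS = 3.51

Ordinary method of slices: FS = Σ[c'·Δl_i + (W_i cosα_i − u_i·Δl_i)·tanφ'] / Σ W_i sinα_i, with Δl_i = b_i / cosα_i.
Slice 1: Δl = 3.2/cos(-13.9°) = 3.297 m; N'_1 = 77·cos(-13.9°) − 10·3.297 = 41.8; c'Δl = 51.43; W sinα = -18.5
Slice 2: Δl = 3.0/cos0.9° = 3.000 m; N'_2 = 174·cos0.9° − 15·3.000 = 129.0; c'Δl = 46.81; W sinα = 2.7
Slice 3: Δl = 2.1/cos13.1° = 2.156 m; N'_3 = 148·cos13.1° − 14·2.156 = 114.0; c'Δl = 33.64; W sinα = 33.5
Slice 4: Δl = 3.2/cos26.5° = 3.576 m; N'_4 = 166·cos26.5° − 22·3.576 = 69.9; c'Δl = 55.78; W sinα = 74.1
Slice 5: Δl = 1.9/cos41.1° = 2.521 m; N'_5 = 35·cos41.1° − 1·2.521 = 23.9; c'Δl = 39.33; W sinα = 23.0
Σc'Δl = 227.0 kN/m; ΣN' = 378.5 kN/m; ΣW sinα = 114.9 kN/m
Resisting = 227.0 + 378.5·tan24.9° = 227.0 + 175.7 = 402.7 kN/m
FS = 402.7 / 114.9 = 3.506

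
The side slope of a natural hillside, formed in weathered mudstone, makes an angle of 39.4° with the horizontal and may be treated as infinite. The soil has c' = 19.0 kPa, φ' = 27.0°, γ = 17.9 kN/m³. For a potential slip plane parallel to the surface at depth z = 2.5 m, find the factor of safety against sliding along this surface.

FS = 1.49

For an infinite slope with a slip plane parallel to the surface (no pore pressure): FS = [c' + γz cos²β tanφ'] / [γz sinβ cosβ].
γz = 17.9·2.5 = 44.75 kN/m²
Numerator = 19.0 + 44.75·cos²39.4°·tan27.0° = 19.0 + 44.75·0.5971·0.5095 = 32.615 kPa
Denominator = 44.75·sin39.4°·cos39.4° = 44.75·0.6347·0.7727 = 21.949 kPa
FS = 32.615 / 21.949 = 1.486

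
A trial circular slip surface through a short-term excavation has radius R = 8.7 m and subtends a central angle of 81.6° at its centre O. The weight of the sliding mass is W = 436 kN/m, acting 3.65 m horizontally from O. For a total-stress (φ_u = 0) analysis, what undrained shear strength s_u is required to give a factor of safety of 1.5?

s_u = 22.1 kPa

FS = s_u·L_a·R / (W·d), so s_u = FS·W·d / (L_a·R).
Arc length L_a = R·θ = 8.7·(81.6°·π/180) = 8.7·1.4242 = 12.39 m
s_u = 1.5·436·3.65 / (12.39·8.7) = 2387.1 / 107.80 = 22.14 kPa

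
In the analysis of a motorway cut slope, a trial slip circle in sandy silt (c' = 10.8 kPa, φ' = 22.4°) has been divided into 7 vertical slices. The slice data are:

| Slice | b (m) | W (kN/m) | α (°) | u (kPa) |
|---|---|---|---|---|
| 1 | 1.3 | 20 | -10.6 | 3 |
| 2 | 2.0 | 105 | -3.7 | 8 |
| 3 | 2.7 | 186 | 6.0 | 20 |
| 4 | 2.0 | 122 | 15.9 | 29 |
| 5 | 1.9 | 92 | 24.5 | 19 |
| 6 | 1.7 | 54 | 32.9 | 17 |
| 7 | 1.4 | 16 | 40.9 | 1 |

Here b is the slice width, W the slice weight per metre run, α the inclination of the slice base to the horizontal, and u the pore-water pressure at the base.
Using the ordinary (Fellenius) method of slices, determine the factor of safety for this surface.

Ordinary method of slices: FS = Σ[c'·Δl_i + (W_i cosα_i − u_i·Δl_i)·tanφ'] / Σ W_i sinα_i, with Δl_i = b_i / cosα_i.
Slice 1: Δl = 1.3/cos(-10.6°) = 1.323 m; N'_1 = 20·cos(-10.6°) − 3·1.323 = 15.7; c'Δl = 14.28; W sinα = -3.7
Slice 2: Δl = 2.0/cos(-3.7°) = 2.004 m; N'_2 = 105·cos(-3.7°) − 8·2.004 = 88.7; c'Δl = 21.65; W sinα = -6.8
Slice 3: Δl = 2.7/cos6.0° = 2.715 m; N'_3 = 186·cos6.0° − 20·2.715 = 130.7; c'Δl = 29.32; W sinα = 19.4
Slice 4: Δl = 2.0/cos15.9° = 2.080 m; N'_4 = 122·cos15.9° − 29·2.080 = 57.0; c'Δl = 22.46; W sinα = 33.4
Slice 5: Δl = 1.9/cos24.5° = 2.088 m; N'_5 = 92·cos24.5° − 19·2.088 = 44.0; c'Δl = 22.55; W sinα = 38.2
Slice 6: Δl = 1.7/cos32.9° = 2.025 m; N'_6 = 54·cos32.9° − 17·2.025 = 10.9; c'Δl = 21.87; W sinα = 29.3
Slice 7: Δl = 1.4/cos40.9° = 1.852 m; N'_7 = 16·cos40.9° − 1·1.852 = 10.2; c'Δl = 20.00; W sinα = 10.5
Σc'Δl = 152.1 kN/m; ΣN' = 357.4 kN/m; ΣW sinα = 120.4 kN/m
Resisting = 152.1 + 357.4·tan22.4° = 152.1 + 147.3 = 299.4 kN/m
FS = 299.4 / 120.4 = 2.488

FS = 2.49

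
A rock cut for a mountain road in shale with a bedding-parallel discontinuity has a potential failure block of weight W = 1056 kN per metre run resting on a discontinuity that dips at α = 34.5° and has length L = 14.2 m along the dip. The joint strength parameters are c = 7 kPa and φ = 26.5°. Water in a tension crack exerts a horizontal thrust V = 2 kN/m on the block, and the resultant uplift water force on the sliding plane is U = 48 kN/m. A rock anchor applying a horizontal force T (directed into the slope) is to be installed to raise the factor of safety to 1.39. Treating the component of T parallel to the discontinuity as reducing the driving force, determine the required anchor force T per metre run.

Resolving forces along and normal to the sliding plane, with the horizontal anchor force T adding T·sinα to the effective normal force and T·cosα acting up the plane against the driving force:
FS = [cL + (W cosα − U − V sinα + T sinα) tanφ] / [W sinα + V cosα − T cosα]
Without the anchor: N' = 821.1 kN/m, driving T_d = 599.8 kN/m, resisting R = 7·14.2 + 821.1·tan26.5° = 508.8 kN/m, FS = 0.85.
Setting FS = 1.39 and solving for T:
1.39·(599.8 − T cos34.5°) = 508.8 + T sin34.5°·tan26.5°
T·(sin34.5°·tan26.5° + 1.39·cos34.5°) = 1.39·599.8 − 508.8
T·(0.5664·0.4986 + 1.39·0.8241) = 833.7 − 508.8 = 324.9
T·1.4279 = 324.9
T = 227.5 kN/m

T = 228 kN/m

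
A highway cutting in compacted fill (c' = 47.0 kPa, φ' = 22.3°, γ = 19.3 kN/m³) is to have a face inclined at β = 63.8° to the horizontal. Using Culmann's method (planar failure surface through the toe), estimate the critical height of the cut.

H_c = 32.21 m

Culmann's analysis gives the critical failure plane at α_cr = (β + φ')/2 = (63.8 + 22.3)/2 = 43.0°, and the critical height
H_c = (4c'/γ) · sinβ cosφ' / [1 − cos(β − φ')]
    = (4·47.0/19.3) · sin63.8°·cos22.3° / [1 − cos(41.5°)]
    = 9.741 · 0.8973·0.9252 / [1 − 0.7490]
    = 9.741 · 0.8302 / 0.2510
    = 32.21 m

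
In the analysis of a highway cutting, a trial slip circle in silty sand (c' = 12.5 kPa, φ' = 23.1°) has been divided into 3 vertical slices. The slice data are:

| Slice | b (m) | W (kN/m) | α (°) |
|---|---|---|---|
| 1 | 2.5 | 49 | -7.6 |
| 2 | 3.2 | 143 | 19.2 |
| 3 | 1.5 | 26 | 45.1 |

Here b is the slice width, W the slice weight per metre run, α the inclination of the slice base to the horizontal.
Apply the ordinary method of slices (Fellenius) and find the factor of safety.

FS = 3.16

Ordinary method of slices: FS = Σ[c'·Δl_i + (W_i cosα_i)·tanφ'] / Σ W_i sinα_i, with Δl_i = b_i / cosα_i.
Slice 1: Δl = 2.5/cos(-7.6°) = 2.522 m; N'_1 = 49·cos(-7.6°) = 48.6; c'Δl = 31.53; W sinα = -6.5
Slice 2: Δl = 3.2/cos19.2° = 3.388 m; N'_2 = 143·cos19.2° = 135.0; c'Δl = 42.36; W sinα = 47.0
Slice 3: Δl = 1.5/cos45.1° = 2.125 m; N'_3 = 26·cos45.1° = 18.4; c'Δl = 26.56; W sinα = 18.4
Σc'Δl = 100.4 kN/m; ΣN' = 202.0 kN/m; ΣW sinα = 59.0 kN/m
Resisting = 100.4 + 202.0·tan23.1° = 100.4 + 86.1 = 186.6 kN/m
FS = 186.6 / 59.0 = 3.165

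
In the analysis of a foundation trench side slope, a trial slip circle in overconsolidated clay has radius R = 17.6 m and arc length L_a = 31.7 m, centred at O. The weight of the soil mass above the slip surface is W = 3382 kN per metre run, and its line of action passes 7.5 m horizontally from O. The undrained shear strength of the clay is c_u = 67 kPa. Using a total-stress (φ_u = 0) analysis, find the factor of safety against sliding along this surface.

Taking moments about the centre O, the resisting moment is provided by the undrained shear strength acting along the arc:
M_R = c_u·L_a·R = 67·31.70·17.6 = 37380.6 kN·m/m
M_D = W·d = 3382·7.5 = 25365.0 kN·m/m
FS = M_R / M_D = 37380.6 / 25365.0 = 1.474

FS = 1.47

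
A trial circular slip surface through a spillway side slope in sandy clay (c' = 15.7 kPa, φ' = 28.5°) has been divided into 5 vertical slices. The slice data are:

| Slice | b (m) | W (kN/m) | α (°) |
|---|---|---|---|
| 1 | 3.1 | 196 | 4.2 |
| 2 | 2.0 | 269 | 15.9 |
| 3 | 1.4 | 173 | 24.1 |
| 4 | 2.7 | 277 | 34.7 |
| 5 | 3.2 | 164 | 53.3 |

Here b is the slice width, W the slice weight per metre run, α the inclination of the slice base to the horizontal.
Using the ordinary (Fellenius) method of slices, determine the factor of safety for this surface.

Ordinary method of slices: FS = Σ[c'·Δl_i + (W_i cosα_i)·tanφ'] / Σ W_i sinα_i, with Δl_i = b_i / cosα_i.
Slice 1: Δl = 3.1/cos4.2° = 3.108 m; N'_1 = 196·cos4.2° = 195.5; c'Δl = 48.80; W sinα = 14.4
Slice 2: Δl = 2.0/cos15.9° = 2.080 m; N'_2 = 269·cos15.9° = 258.7; c'Δl = 32.65; W sinα = 73.7
Slice 3: Δl = 1.4/cos24.1° = 1.534 m; N'_3 = 173·cos24.1° = 157.9; c'Δl = 24.08; W sinα = 70.6
Slice 4: Δl = 2.7/cos34.7° = 3.284 m; N'_4 = 277·cos34.7° = 227.7; c'Δl = 51.56; W sinα = 157.7
Slice 5: Δl = 3.2/cos53.3° = 5.355 m; N'_5 = 164·cos53.3° = 98.0; c'Δl = 84.07; W sinα = 131.5
Σc'Δl = 241.2 kN/m; ΣN' = 937.8 kN/m; ΣW sinα = 447.9 kN/m
Resisting = 241.2 + 937.8·tan28.5° = 241.2 + 509.2 = 750.4 kN/m
FS = 750.4 / 447.9 = 1.675

FS = 1.68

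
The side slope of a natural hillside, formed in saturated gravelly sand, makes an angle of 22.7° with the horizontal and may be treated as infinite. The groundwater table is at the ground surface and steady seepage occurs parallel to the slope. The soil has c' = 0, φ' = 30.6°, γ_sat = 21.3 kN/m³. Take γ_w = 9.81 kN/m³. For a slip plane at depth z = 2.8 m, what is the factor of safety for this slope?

With seepage parallel to the slope and the water table at the surface, the effective normal stress on the slip plane uses the buoyant unit weight γ' = γ_sat − γ_w while the driving shear stress uses γ_sat:
FS = [c' + γ' z cos²β tanφ'] / [γ_sat z sinβ cosβ]
(For c' = 0 this reduces to FS = (γ'/γ_sat)·tanφ'/tanβ.)
γ' = 21.3 − 9.81 = 11.49 kN/m³
Numerator = 0.0 + 11.49·2.8·cos²22.7°·tan30.6° = 0.0 + 11.49·2.8·0.8511·0.5914 = 16.193 kPa
Denominator = 21.3·2.8·sin22.7°·cos22.7° = 21.3·2.8·0.3859·0.9225 = 21.233 kPa
FS = 16.193 / 21.233 = 0.763

FS = 0.76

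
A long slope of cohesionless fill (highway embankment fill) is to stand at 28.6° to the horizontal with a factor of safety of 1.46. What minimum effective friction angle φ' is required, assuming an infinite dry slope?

FS = tanφ'/tanβ ⇒ tanφ' = FS · tanβ = 1.46 · tan28.6° = 0.7960
φ' = arctan(0.7960) = 38.52°

φ' = 38.5°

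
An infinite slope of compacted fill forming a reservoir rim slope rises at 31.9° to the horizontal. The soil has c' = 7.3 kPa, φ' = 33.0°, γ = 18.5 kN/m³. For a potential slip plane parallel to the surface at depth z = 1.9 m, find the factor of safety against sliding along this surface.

For an infinite slope with a slip plane parallel to the surface (no pore pressure): FS = [c' + γz cos²β tanφ'] / [γz sinβ cosβ].
γz = 18.5·1.9 = 35.15 kN/m²
Numerator = 7.3 + 35.15·cos²31.9°·tan33.0° = 7.3 + 35.15·0.7208·0.6494 = 23.752 kPa
Denominator = 35.15·sin31.9°·cos31.9° = 35.15·0.5284·0.8490 = 15.769 kPa
FS = 23.752 / 15.769 = 1.506

FS = 1.51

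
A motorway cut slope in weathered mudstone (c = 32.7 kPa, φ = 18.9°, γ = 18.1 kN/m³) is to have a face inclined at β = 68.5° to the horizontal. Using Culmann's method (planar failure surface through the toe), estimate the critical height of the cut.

H_c = 18.08 m

Culmann's analysis gives the critical failure plane at α_cr = (β + φ)/2 = (68.5 + 18.9)/2 = 43.7°, and the critical height
H_c = (4c/γ) · sinβ cosφ / [1 − cos(β − φ)]
    = (4·32.7/18.1) · sin68.5°·cos18.9° / [1 − cos(49.6°)]
    = 7.227 · 0.9304·0.9461 / [1 − 0.6481]
    = 7.227 · 0.8803 / 0.3519
    = 18.08 m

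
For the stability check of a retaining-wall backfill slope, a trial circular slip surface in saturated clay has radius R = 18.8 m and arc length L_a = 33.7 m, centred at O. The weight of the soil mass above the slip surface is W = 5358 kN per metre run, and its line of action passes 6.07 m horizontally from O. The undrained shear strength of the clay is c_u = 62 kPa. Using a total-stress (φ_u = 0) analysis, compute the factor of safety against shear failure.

FS = 1.21

Taking moments about the centre O, the resisting moment is provided by the undrained shear strength acting along the arc:
M_R = c_u·L_a·R = 62·33.70·18.8 = 39280.7 kN·m/m
M_D = W·d = 5358·6.07 = 32523.1 kN·m/m
FS = M_R / M_D = 39280.7 / 32523.1 = 1.208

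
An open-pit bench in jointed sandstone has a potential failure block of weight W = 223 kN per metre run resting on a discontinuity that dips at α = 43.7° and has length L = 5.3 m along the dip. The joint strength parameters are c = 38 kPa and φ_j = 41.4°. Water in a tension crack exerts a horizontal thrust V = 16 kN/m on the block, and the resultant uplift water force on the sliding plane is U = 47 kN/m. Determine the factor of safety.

Resolving the block weight along and normal to the plane and applying the Mohr–Coulomb strength on the joint:
N' = W cosα − U − V sinα = 223·cos43.7° − 47 − 16·sin43.7° = 103.2 kN/m
Driving force T = W sinα + V cosα = 223·sin43.7° + 16·cos43.7° = 165.6 kN/m
Resisting force R = c·L + N'·tanφ_j = 38·5.3 + 103.2·tan41.4° = 201.4 + 91.0 = 292.4 kN/m
FS = R / T = 292.4 / 165.6 = 1.765

FS = 1.77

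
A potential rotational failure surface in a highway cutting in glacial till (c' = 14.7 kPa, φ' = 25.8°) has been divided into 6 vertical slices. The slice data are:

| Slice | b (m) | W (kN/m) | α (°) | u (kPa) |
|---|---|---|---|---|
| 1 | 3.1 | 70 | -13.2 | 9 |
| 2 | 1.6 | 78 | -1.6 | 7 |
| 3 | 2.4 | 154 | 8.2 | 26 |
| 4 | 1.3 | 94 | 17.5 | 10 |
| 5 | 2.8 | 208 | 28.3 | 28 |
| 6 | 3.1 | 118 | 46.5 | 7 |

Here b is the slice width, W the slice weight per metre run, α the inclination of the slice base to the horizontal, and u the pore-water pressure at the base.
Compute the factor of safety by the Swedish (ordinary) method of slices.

Ordinary method of slices: FS = Σ[c'·Δl_i + (W_i cosα_i − u_i·Δl_i)·tanφ'] / Σ W_i sinα_i, with Δl_i = b_i / cosα_i.
Slice 1: Δl = 3.1/cos(-13.2°) = 3.184 m; N'_1 = 70·cos(-13.2°) − 9·3.184 = 39.5; c'Δl = 46.81; W sinα = -16.0
Slice 2: Δl = 1.6/cos(-1.6°) = 1.601 m; N'_2 = 78·cos(-1.6°) − 7·1.601 = 66.8; c'Δl = 23.53; W sinα = -2.2
Slice 3: Δl = 2.4/cos8.2° = 2.425 m; N'_3 = 154·cos8.2° − 26·2.425 = 89.4; c'Δl = 35.64; W sinα = 22.0
Slice 4: Δl = 1.3/cos17.5° = 1.363 m; N'_4 = 94·cos17.5° − 10·1.363 = 76.0; c'Δl = 20.04; W sinα = 28.3
Slice 5: Δl = 2.8/cos28.3° = 3.180 m; N'_5 = 208·cos28.3° − 28·3.180 = 94.1; c'Δl = 46.75; W sinα = 98.6
Slice 6: Δl = 3.1/cos46.5° = 4.503 m; N'_6 = 118·cos46.5° − 7·4.503 = 49.7; c'Δl = 66.20; W sinα = 85.6
Σc'Δl = 239.0 kN/m; ΣN' = 415.5 kN/m; ΣW sinα = 216.3 kN/m
Resisting = 239.0 + 415.5·tan25.8° = 239.0 + 200.8 = 439.8 kN/m
FS = 439.8 / 216.3 = 2.034

FS = 2.03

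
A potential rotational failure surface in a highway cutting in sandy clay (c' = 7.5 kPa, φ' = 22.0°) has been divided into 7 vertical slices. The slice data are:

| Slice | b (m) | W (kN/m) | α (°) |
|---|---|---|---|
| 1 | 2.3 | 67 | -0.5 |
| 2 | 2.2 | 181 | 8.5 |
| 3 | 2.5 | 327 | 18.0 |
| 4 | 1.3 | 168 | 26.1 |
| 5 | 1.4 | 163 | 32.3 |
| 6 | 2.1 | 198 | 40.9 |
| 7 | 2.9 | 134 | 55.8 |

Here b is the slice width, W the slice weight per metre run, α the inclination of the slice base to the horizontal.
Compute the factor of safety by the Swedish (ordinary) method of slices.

FS = 1.08

Ordinary method of slices: FS = Σ[c'·Δl_i + (W_i cosα_i)·tanφ'] / Σ W_i sinα_i, with Δl_i = b_i / cosα_i.
Slice 1: Δl = 2.3/cos(-0.5°) = 2.300 m; N'_1 = 67·cos(-0.5°) = 67.0; c'Δl = 17.25; W sinα = -0.6
Slice 2: Δl = 2.2/cos8.5° = 2.224 m; N'_2 = 181·cos8.5° = 179.0; c'Δl = 16.68; W sinα = 26.8
Slice 3: Δl = 2.5/cos18.0° = 2.629 m; N'_3 = 327·cos18.0° = 311.0; c'Δl = 19.71; W sinα = 101.0
Slice 4: Δl = 1.3/cos26.1° = 1.448 m; N'_4 = 168·cos26.1° = 150.9; c'Δl = 10.86; W sinα = 73.9
Slice 5: Δl = 1.4/cos32.3° = 1.656 m; N'_5 = 163·cos32.3° = 137.8; c'Δl = 12.42; W sinα = 87.1
Slice 6: Δl = 2.1/cos40.9° = 2.778 m; N'_6 = 198·cos40.9° = 149.7; c'Δl = 20.84; W sinα = 129.6
Slice 7: Δl = 2.9/cos55.8° = 5.159 m; N'_7 = 134·cos55.8° = 75.3; c'Δl = 38.70; W sinα = 110.8
Σc'Δl = 136.5 kN/m; ΣN' = 1070.6 kN/m; ΣW sinα = 528.7 kN/m
Resisting = 136.5 + 1070.6·tan22.0° = 136.5 + 432.6 = 569.0 kN/m
FS = 569.0 / 528.7 = 1.076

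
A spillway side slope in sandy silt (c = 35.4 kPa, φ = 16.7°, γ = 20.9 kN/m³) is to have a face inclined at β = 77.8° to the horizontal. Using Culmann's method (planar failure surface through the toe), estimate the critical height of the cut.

Culmann's analysis gives the critical failure plane at α_cr = (β + φ)/2 = (77.8 + 16.7)/2 = 47.2°, and the critical height
H_c = (4c/γ) · sinβ cosφ / [1 − cos(β − φ)]
    = (4·35.4/20.9) · sin77.8°·cos16.7° / [1 − cos(61.1°)]
    = 6.775 · 0.9774·0.9578 / [1 − 0.4833]
    = 6.775 · 0.9362 / 0.5167
    = 12.28 m

H_c = 12.28 m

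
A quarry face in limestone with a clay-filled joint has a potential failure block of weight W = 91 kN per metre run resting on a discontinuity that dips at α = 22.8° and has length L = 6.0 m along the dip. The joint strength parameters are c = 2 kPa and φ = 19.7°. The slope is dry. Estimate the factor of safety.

Resolving the block weight along and normal to the plane and applying the Mohr–Coulomb strength on the joint:
N' = W cosα = 91·cos22.8° = 83.9 kN/m
Driving force T = W sinα = 91·sin22.8° = 35.3 kN/m
Resisting force R = c·L + N'·tanφ = 2·6.0 + 83.9·tan19.7° = 12.0 + 30.0 = 42.0 kN/m
FS = R / T = 42.0 / 35.3 = 1.192

FS = 1.19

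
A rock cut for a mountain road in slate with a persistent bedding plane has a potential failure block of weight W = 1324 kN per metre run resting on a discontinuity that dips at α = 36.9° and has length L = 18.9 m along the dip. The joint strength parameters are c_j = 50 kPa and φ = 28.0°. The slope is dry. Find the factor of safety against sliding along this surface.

FS = 1.90

Resolving the block weight along and normal to the plane and applying the Mohr–Coulomb strength on the joint:
N' = W cosα = 1324·cos36.9° = 1058.8 kN/m
Driving force T = W sinα = 1324·sin36.9° = 795.0 kN/m
Resisting force R = c_j·L + N'·tanφ = 50·18.9 + 1058.8·tan28.0° = 945.0 + 563.0 = 1508.0 kN/m
FS = R / T = 1508.0 / 795.0 = 1.897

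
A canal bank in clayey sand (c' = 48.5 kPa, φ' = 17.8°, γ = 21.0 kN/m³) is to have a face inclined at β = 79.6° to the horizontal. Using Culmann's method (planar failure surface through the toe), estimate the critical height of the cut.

H_c = 16.40 m

Culmann's analysis gives the critical failure plane at α_cr = (β + φ')/2 = (79.6 + 17.8)/2 = 48.7°, and the critical height
H_c = (4c'/γ) · sinβ cosφ' / [1 − cos(β − φ')]
    = (4·48.5/21.0) · sin79.6°·cos17.8° / [1 − cos(61.8°)]
    = 9.238 · 0.9836·0.9521 / [1 − 0.4726]
    = 9.238 · 0.9365 / 0.5274
    = 16.40 m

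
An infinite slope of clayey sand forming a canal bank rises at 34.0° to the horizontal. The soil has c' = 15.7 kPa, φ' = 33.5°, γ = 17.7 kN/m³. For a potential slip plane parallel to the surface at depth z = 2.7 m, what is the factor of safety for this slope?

For an infinite slope with a slip plane parallel to the surface (no pore pressure): FS = [c' + γz cos²β tanφ'] / [γz sinβ cosβ].
γz = 17.7·2.7 = 47.79 kN/m²
Numerator = 15.7 + 47.79·cos²34.0°·tan33.5° = 15.7 + 47.79·0.6873·0.6619 = 37.440 kPa
Denominator = 47.79·sin34.0°·cos34.0° = 47.79·0.5592·0.8290 = 22.155 kPa
FS = 37.440 / 22.155 = 1.690

FS = 1.69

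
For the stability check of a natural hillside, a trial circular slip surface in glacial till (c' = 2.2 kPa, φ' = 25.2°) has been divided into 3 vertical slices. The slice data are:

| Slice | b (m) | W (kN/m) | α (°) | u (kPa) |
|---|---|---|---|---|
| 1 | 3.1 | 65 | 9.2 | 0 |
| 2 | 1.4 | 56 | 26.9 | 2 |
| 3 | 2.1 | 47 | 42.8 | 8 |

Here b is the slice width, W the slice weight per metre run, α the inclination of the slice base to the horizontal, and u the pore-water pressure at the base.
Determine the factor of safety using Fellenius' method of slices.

FS = 1.10

Ordinary method of slices: FS = Σ[c'·Δl_i + (W_i cosα_i − u_i·Δl_i)·tanφ'] / Σ W_i sinα_i, with Δl_i = b_i / cosα_i.
Slice 1: Δl = 3.1/cos9.2° = 3.140 m; N'_1 = 65·cos9.2° − 0·3.140 = 64.2; c'Δl = 6.91; W sinα = 10.4
Slice 2: Δl = 1.4/cos26.9° = 1.570 m; N'_2 = 56·cos26.9° − 2·1.570 = 46.8; c'Δl = 3.45; W sinα = 25.3
Slice 3: Δl = 2.1/cos42.8° = 2.862 m; N'_3 = 47·cos42.8° − 8·2.862 = 11.6; c'Δl = 6.30; W sinα = 31.9
Σc'Δl = 16.7 kN/m; ΣN' = 122.6 kN/m; ΣW sinα = 67.7 kN/m
Resisting = 16.7 + 122.6·tan25.2° = 16.7 + 57.7 = 74.3 kN/m
FS = 74.3 / 67.7 = 1.099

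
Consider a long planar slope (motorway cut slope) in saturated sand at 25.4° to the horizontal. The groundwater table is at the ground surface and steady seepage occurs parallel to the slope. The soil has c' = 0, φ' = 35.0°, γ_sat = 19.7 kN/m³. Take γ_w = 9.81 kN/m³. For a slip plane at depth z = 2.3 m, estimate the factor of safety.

FS = 0.74

With seepage parallel to the slope and the water table at the surface, the effective normal stress on the slip plane uses the buoyant unit weight γ' = γ_sat − γ_w while the driving shear stress uses γ_sat:
FS = [c' + γ' z cos²β tanφ'] / [γ_sat z sinβ cosβ]
(For c' = 0 this reduces to FS = (γ'/γ_sat)·tanφ'/tanβ.)
γ' = 19.7 − 9.81 = 9.89 kN/m³
Numerator = 0.0 + 9.89·2.3·cos²25.4°·tan35.0° = 0.0 + 9.89·2.3·0.8160·0.7002 = 12.997 kPa
Denominator = 19.7·2.3·sin25.4°·cos25.4° = 19.7·2.3·0.4289·0.9033 = 17.556 kPa
FS = 12.997 / 17.556 = 0.740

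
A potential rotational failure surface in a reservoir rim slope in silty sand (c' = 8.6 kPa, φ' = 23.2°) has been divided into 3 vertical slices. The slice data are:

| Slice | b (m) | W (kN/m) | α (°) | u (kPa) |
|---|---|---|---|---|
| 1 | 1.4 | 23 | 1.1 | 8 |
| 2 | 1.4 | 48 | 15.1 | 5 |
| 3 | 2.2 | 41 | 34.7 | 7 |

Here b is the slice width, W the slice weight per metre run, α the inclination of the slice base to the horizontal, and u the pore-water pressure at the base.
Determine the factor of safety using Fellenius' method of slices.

FS = 2.09

Ordinary method of slices: FS = Σ[c'·Δl_i + (W_i cosα_i − u_i·Δl_i)·tanφ'] / Σ W_i sinα_i, with Δl_i = b_i / cosα_i.
Slice 1: Δl = 1.4/cos1.1° = 1.400 m; N'_1 = 23·cos1.1° − 8·1.400 = 11.8; c'Δl = 12.04; W sinα = 0.4
Slice 2: Δl = 1.4/cos15.1° = 1.450 m; N'_2 = 48·cos15.1° − 5·1.450 = 39.1; c'Δl = 12.47; W sinα = 12.5
Slice 3: Δl = 2.2/cos34.7° = 2.676 m; N'_3 = 41·cos34.7° − 7·2.676 = 15.0; c'Δl = 23.01; W sinα = 23.3
Σc'Δl = 47.5 kN/m; ΣN' = 65.9 kN/m; ΣW sinα = 36.3 kN/m
Resisting = 47.5 + 65.9·tan23.2° = 47.5 + 28.2 = 75.8 kN/m
FS = 75.8 / 36.3 = 2.088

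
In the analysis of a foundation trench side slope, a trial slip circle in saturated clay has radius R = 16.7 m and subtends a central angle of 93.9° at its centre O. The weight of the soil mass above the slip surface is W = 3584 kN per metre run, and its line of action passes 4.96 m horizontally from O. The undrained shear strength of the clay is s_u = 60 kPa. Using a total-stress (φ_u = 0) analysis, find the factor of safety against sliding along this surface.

FS = 1.54

Taking moments about the centre O, the resisting moment is provided by the undrained shear strength acting along the arc:
Arc length L_a = R·θ = 16.7·(93.9°·π/180) = 16.7·1.6389 = 27.37 m
M_R = s_u·L_a·R = 60·27.37·16.7 = 27423.8 kN·m/m
M_D = W·d = 3584·4.96 = 17776.6 kN·m/m
FS = M_R / M_D = 27423.8 / 17776.6 = 1.543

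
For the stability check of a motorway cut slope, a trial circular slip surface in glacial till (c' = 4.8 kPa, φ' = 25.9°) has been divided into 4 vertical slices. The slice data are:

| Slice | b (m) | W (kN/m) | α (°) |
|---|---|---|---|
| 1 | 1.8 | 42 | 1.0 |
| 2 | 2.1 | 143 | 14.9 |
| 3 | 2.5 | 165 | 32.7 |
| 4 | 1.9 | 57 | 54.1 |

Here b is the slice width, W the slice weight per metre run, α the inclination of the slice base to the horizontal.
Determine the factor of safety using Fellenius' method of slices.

FS = 1.27

Ordinary method of slices: FS = Σ[c'·Δl_i + (W_i cosα_i)·tanφ'] / Σ W_i sinα_i, with Δl_i = b_i / cosα_i.
Slice 1: Δl = 1.8/cos1.0° = 1.800 m; N'_1 = 42·cos1.0° = 42.0; c'Δl = 8.64; W sinα = 0.7
Slice 2: Δl = 2.1/cos14.9° = 2.173 m; N'_2 = 143·cos14.9° = 138.2; c'Δl = 10.43; W sinα = 36.8
Slice 3: Δl = 2.5/cos32.7° = 2.971 m; N'_3 = 165·cos32.7° = 138.8; c'Δl = 14.26; W sinα = 89.1
Slice 4: Δl = 1.9/cos54.1° = 3.240 m; N'_4 = 57·cos54.1° = 33.4; c'Δl = 15.55; W sinα = 46.2
Σc'Δl = 48.9 kN/m; ΣN' = 352.5 kN/m; ΣW sinα = 172.8 kN/m
Resisting = 48.9 + 352.5·tan25.9° = 48.9 + 171.1 = 220.0 kN/m
FS = 220.0 / 172.8 = 1.273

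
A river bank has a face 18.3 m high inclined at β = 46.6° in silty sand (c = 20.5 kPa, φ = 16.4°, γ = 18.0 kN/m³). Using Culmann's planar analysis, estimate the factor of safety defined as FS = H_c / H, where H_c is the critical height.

FS = 1.28

H_c = (4c/γ) · sinβ cosφ / [1 − cos(β − φ)]
    = (4·20.5/18.0) · sin46.6°·cos16.4° / [1 − cos30.2°]
    = 4.556 · 0.6970 / 0.1357 = 23.39 m
FS = H_c / H = 23.39 / 18.3 = 1.278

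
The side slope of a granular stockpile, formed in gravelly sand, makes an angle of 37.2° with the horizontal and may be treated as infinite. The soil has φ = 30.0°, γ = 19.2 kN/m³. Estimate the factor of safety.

For a dry cohesionless infinite slope the factor of safety is FS = tanφ / tanβ.
FS = tan30.0° / tan37.2° = 0.5774 / 0.7590 = 0.761

FS = 0.76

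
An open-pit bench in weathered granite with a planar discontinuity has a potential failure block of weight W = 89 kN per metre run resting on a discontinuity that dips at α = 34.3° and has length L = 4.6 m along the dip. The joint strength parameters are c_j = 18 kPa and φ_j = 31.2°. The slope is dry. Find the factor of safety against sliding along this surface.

FS = 2.54

Resolving the block weight along and normal to the plane and applying the Mohr–Coulomb strength on the joint:
N' = W cosα = 89·cos34.3° = 73.5 kN/m
Driving force T = W sinα = 89·sin34.3° = 50.2 kN/m
Resisting force R = c_j·L + N'·tanφ_j = 18·4.6 + 73.5·tan31.2° = 82.8 + 44.5 = 127.3 kN/m
FS = R / T = 127.3 / 50.2 = 2.539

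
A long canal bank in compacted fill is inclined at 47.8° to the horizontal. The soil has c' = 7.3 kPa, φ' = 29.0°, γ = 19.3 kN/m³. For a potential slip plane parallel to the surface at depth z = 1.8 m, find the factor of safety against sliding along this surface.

For an infinite slope with a slip plane parallel to the surface (no pore pressure): FS = [c' + γz cos²β tanφ'] / [γz sinβ cosβ].
γz = 19.3·1.8 = 34.74 kN/m²
Numerator = 7.3 + 34.74·cos²47.8°·tan29.0° = 7.3 + 34.74·0.4512·0.5543 = 15.989 kPa
Denominator = 34.74·sin47.8°·cos47.8° = 34.74·0.7408·0.6717 = 17.287 kPa
FS = 15.989 / 17.287 = 0.925

FS = 0.92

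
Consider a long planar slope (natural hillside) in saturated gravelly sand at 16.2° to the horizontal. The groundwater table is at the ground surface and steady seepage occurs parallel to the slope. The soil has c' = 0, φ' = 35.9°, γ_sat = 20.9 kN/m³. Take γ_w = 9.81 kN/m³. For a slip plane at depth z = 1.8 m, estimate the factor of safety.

With seepage parallel to the slope and the water table at the surface, the effective normal stress on the slip plane uses the buoyant unit weight γ' = γ_sat − γ_w while the driving shear stress uses γ_sat:
FS = [c' + γ' z cos²β tanφ'] / [γ_sat z sinβ cosβ]
(For c' = 0 this reduces to FS = (γ'/γ_sat)·tanφ'/tanβ.)
γ' = 20.9 − 9.81 = 11.09 kN/m³
Numerator = 0.0 + 11.09·1.8·cos²16.2°·tan35.9° = 0.0 + 11.09·1.8·0.9222·0.7239 = 13.325 kPa
Denominator = 20.9·1.8·sin16.2°·cos16.2° = 20.9·1.8·0.2790·0.9603 = 10.079 kPa
FS = 13.325 / 10.079 = 1.322

FS = 1.32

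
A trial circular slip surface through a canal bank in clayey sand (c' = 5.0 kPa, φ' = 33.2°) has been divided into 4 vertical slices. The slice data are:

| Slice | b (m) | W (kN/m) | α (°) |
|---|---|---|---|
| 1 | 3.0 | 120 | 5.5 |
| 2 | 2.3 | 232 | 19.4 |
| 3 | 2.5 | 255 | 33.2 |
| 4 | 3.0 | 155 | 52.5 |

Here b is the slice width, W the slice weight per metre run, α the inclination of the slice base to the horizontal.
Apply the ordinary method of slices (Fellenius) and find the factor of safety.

Ordinary method of slices: FS = Σ[c'·Δl_i + (W_i cosα_i)·tanφ'] / Σ W_i sinα_i, with Δl_i = b_i / cosα_i.
Slice 1: Δl = 3.0/cos5.5° = 3.014 m; N'_1 = 120·cos5.5° = 119.4; c'Δl = 15.07; W sinα = 11.5
Slice 2: Δl = 2.3/cos19.4° = 2.438 m; N'_2 = 232·cos19.4° = 218.8; c'Δl = 12.19; W sinα = 77.1
Slice 3: Δl = 2.5/cos33.2° = 2.988 m; N'_3 = 255·cos33.2° = 213.4; c'Δl = 14.94; W sinα = 139.6
Slice 4: Δl = 3.0/cos52.5° = 4.928 m; N'_4 = 155·cos52.5° = 94.4; c'Δl = 24.64; W sinα = 123.0
Σc'Δl = 66.8 kN/m; ΣN' = 646.0 kN/m; ΣW sinα = 351.2 kN/m
Resisting = 66.8 + 646.0·tan33.2° = 66.8 + 422.7 = 489.6 kN/m
FS = 489.6 / 351.2 = 1.394

FS = 1.39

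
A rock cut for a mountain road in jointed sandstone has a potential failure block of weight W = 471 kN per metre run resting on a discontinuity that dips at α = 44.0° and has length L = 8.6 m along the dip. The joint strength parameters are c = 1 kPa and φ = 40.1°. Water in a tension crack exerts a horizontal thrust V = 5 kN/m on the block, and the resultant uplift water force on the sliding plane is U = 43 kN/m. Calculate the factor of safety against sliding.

Resolving the block weight along and normal to the plane and applying the Mohr–Coulomb strength on the joint:
N' = W cosα − U − V sinα = 471·cos44.0° − 43 − 5·sin44.0° = 292.3 kN/m
Driving force T = W sinα + V cosα = 471·sin44.0° + 5·cos44.0° = 330.8 kN/m
Resisting force R = c·L + N'·tanφ = 1·8.6 + 292.3·tan40.1° = 8.6 + 246.2 = 254.8 kN/m
FS = R / T = 254.8 / 330.8 = 0.770

FS = 0.77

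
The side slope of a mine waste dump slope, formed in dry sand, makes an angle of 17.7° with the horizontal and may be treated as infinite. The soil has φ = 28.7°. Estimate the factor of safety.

For a dry cohesionless infinite slope the factor of safety is FS = tanφ / tanβ.
FS = tan28.7° / tan17.7° = 0.5475 / 0.3191 = 1.715

FS = 1.72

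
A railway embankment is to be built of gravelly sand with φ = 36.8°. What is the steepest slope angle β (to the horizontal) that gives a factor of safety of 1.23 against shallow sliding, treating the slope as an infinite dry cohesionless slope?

β = 31.3°

For an infinite dry cohesionless slope FS = tanφ/tanβ, so tanβ = tanφ / FS.
tanβ = tan36.8° / 1.23 = 0.7481 / 1.23 = 0.6082
β = arctan(0.6082) = 31.31°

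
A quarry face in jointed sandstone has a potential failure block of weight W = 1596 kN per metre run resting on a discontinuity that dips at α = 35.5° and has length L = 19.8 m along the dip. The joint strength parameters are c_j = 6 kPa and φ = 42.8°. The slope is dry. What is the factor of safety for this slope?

FS = 1.43

Resolving the block weight along and normal to the plane and applying the Mohr–Coulomb strength on the joint:
N' = W cosα = 1596·cos35.5° = 1299.3 kN/m
Driving force T = W sinα = 1596·sin35.5° = 926.8 kN/m
Resisting force R = c_j·L + N'·tanφ = 6·19.8 + 1299.3·tan42.8° = 118.8 + 1203.2 = 1322.0 kN/m
FS = R / T = 1322.0 / 926.8 = 1.426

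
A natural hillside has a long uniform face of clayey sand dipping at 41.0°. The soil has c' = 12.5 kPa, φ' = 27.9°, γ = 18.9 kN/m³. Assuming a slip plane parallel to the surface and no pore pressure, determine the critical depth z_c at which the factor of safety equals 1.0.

Setting FS = 1.00 in FS = [c' + γz cos²β tanφ'] / [γz sinβ cosβ] and solving for z:
z = c' / [γ cosβ (FS·sinβ − cosβ·tanφ')]
  = 12.5 / [18.9·cos41.0°·(1.00·sin41.0° − cos41.0°·tan27.9°)]
  = 12.5 / [18.9·0.7547·(1.00·0.6561 − 0.7547·0.5295)]
  = 12.5 / 3.6582 = 3.417 m

z_c = 3.42 m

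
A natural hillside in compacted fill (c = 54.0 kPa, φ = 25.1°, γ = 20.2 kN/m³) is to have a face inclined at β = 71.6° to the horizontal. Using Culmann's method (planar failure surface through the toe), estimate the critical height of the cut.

H_c = 29.48 m

Culmann's analysis gives the critical failure plane at α_cr = (β + φ)/2 = (71.6 + 25.1)/2 = 48.3°, and the critical height
H_c = (4c/γ) · sinβ cosφ / [1 − cos(β − φ)]
    = (4·54.0/20.2) · sin71.6°·cos25.1° / [1 − cos(46.5°)]
    = 10.693 · 0.9489·0.9056 / [1 − 0.6884]
    = 10.693 · 0.8593 / 0.3116
    = 29.48 m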